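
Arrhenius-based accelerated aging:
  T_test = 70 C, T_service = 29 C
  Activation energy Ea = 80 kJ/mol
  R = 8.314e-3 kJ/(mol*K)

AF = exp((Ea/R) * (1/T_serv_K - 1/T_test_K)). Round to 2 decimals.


T_test_K = 343.15, T_serv_K = 302.15
AF = exp((80/8.314e-3) * (1/302.15 - 1/343.15))
= 44.93

44.93


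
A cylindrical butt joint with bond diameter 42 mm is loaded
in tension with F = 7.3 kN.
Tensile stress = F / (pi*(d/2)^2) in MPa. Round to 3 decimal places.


Area = pi * (42/2)^2 = 1385.4424 mm^2
Stress = 7.3*1000 / 1385.4424
= 5.269 MPa

5.269


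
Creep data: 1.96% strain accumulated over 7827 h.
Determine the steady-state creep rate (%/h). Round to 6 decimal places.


Rate = 1.96 / 7827 = 0.000250 %/h

0.000250


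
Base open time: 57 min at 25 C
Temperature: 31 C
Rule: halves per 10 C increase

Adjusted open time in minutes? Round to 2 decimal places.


Acceleration = 2^((31-25)/10) = 1.5157
Open time = 57 / 1.5157 = 37.61 min

37.61


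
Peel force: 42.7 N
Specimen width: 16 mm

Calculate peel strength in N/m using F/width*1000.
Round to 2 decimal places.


Peel strength = 42.7 / 16 * 1000 = 2668.75 N/m

2668.75


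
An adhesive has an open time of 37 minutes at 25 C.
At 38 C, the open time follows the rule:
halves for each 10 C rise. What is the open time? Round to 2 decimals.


Factor = 2^((38-25)/10) = 2.4623
Open time = 37 / 2.4623 = 15.03 min

15.03


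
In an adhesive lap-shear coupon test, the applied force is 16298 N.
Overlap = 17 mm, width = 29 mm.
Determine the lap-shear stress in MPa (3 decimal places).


stress = F / (overlap * width)
= 16298 / (17 * 29)
= 33.059 MPa

33.059


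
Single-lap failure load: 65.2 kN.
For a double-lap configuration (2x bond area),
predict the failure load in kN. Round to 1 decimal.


Failure load = 65.2 * 2 = 130.4 kN

130.4


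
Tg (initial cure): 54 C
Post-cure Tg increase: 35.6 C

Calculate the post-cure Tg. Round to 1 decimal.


Post-cure Tg = 54 + 35.6 = 89.6 C

89.6


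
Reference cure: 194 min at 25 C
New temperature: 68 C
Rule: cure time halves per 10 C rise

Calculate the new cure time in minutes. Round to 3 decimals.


factor = 2^((68-25)/10) = 19.6983
t_new = 194 / 19.6983 = 9.849 min

9.849


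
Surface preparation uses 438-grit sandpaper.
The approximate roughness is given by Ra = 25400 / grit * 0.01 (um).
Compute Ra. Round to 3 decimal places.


Ra = 25400 / 438 * 0.01
= 254 / 438
= 0.580 um

0.580


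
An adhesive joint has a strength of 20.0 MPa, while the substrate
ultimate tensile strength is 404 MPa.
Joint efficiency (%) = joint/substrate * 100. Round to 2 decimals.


Efficiency = 20.0 / 404 * 100
= 4.95%

4.95


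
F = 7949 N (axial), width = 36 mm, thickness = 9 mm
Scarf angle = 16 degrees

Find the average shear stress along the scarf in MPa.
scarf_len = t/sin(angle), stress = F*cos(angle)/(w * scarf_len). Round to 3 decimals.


scarf_len = 9/sin(16 deg) = 32.6516
cos(16 deg) = 0.961262
stress = 7949*0.961262/(36*32.6516) = 6.501 MPa

6.501


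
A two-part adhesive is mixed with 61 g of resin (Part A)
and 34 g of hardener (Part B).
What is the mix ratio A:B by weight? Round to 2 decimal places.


Mix ratio = mass_A / mass_B
= 61 / 34
= 1.79

1.79


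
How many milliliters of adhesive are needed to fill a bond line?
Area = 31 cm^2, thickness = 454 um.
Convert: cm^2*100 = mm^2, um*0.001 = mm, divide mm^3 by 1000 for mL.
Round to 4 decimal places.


= (31 * 100) * (454 * 0.001) / 1000
= 1.4074 mL

1.4074


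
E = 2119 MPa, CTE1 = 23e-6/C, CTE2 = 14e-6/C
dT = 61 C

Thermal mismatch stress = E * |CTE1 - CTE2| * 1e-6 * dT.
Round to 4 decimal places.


= 2119 * 9e-6 * 61
= 1.1633 MPa

1.1633


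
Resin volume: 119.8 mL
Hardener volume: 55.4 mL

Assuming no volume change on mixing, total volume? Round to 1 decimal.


V_total = 119.8 + 55.4 = 175.2 mL

175.2


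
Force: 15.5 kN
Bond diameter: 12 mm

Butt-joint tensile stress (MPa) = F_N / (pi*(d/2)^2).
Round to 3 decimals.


F_N = 15.5 * 1000 = 15500.0 N
A = pi*(6.0)^2 = 113.0973 mm^2
stress = 15500.0 / 113.0973 = 137.050 MPa

137.050


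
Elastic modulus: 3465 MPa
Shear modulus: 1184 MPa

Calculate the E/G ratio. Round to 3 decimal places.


E / G = 3465 / 1184 = 2.927

2.927


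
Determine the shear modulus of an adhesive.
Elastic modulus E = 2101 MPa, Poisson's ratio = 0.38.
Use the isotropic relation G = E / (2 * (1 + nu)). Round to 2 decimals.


G = 2101 / (2*(1+0.38)) = 2101 / 2.76
= 761.23 MPa

761.23


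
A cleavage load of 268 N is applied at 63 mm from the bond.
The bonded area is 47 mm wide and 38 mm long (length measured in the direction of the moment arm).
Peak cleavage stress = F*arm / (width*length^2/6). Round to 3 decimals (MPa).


Moment = 268 * 63 = 16884 N*mm
Section modulus = 47 * 1444 / 6 = 67868 / 6 mm^3
Stress = 16884 / (67868 / 6) = 101304 / 67868
= 1.493 MPa

1.493


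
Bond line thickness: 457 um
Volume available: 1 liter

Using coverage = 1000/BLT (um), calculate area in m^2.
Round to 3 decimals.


1 L = 1e6 mm^3, thickness = 457 um = 0.457 mm
Area = 1e6 / 0.457 mm^2 = (1e6 / 0.457) / 1e6 m^2 = 1000 / 457 m^2
= 2.188 m^2

2.188


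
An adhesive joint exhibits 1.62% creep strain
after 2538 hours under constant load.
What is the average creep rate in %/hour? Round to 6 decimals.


Creep rate = strain / time
= 1.62 / 2538
= 0.000638 %/h

0.000638


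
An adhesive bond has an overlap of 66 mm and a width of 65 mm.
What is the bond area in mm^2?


Bond area = overlap * width
= 66 * 65
= 4290 mm^2

4290


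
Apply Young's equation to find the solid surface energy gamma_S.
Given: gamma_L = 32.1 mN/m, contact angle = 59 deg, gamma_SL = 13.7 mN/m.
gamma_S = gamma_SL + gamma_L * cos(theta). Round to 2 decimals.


theta_rad = 59 * pi/180 = 1.029744
gamma_S = 13.7 + 32.1 * cos(1.029744)
= 30.23 mN/m

30.23


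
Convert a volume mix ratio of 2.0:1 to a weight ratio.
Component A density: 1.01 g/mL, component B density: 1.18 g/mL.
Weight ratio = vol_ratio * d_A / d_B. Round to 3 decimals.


= 2.0 * 1.01 / 1.18 = 1.712

1.712


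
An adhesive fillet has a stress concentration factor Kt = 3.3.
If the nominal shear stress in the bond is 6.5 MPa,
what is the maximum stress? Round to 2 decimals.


Max stress = 6.5 * 3.3 = 21.45 MPa

21.45


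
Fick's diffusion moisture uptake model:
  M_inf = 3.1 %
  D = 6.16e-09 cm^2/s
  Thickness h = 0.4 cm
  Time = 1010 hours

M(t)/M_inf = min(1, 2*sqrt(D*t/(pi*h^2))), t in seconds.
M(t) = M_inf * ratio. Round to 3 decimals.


t_sec = 1010 * 3600 = 3636000
ratio = 2*sqrt(6.16e-09*3636000/(pi*0.4^2))
= min(1, 0.422180)
= 0.422180
M(t) = 3.1 * 0.422180 = 1.309 %

1.309


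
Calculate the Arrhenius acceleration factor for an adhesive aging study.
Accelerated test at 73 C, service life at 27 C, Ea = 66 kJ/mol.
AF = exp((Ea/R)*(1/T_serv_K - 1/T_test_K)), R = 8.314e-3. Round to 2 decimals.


T_test = 346.15 K, T_serv = 300.15 K
Ea/R = 66 / 0.008314 = 7938.42
AF = exp(7938.42 * (1/300.15 - 1/346.15))
= 33.61

33.61


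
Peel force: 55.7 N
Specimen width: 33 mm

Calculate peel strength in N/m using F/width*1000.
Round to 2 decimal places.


Peel strength = 55.7 / 33 * 1000 = 1687.88 N/m

1687.88


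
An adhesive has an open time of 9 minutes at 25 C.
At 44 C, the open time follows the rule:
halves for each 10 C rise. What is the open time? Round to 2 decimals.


Factor = 2^((44-25)/10) = 3.7321
Open time = 9 / 3.7321 = 2.41 min

2.41


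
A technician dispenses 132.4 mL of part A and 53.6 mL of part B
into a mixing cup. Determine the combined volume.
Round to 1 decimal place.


Combined volume = 132.4 + 53.6
= 186.0 mL

186.0


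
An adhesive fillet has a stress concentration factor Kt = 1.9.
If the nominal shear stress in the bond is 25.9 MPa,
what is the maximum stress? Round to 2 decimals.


Max stress = 25.9 * 1.9 = 49.21 MPa

49.21


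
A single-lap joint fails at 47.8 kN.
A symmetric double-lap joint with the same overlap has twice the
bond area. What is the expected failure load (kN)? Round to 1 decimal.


Double-lap load = 2 * 47.8 = 95.6 kN

95.6


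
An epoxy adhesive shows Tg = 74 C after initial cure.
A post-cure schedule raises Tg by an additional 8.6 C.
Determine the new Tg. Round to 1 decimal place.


New Tg = 74 + 8.6
= 82.6 C

82.6


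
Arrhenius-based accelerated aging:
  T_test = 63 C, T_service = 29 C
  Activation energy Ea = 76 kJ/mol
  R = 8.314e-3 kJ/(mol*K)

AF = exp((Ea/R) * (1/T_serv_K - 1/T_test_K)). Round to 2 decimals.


T_test_K = 336.15, T_serv_K = 302.15
AF = exp((76/8.314e-3) * (1/302.15 - 1/336.15))
= 21.33

21.33


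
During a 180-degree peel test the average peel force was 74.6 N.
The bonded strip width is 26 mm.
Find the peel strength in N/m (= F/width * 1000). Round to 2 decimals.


Peel strength = F/width * 1000
= 74.6 / 26 * 1000
= 2869.23 N/m

2869.23


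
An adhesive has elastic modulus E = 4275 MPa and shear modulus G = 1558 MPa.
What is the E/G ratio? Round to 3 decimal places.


E/G = 4275 / 1558 = 2.744

2.744


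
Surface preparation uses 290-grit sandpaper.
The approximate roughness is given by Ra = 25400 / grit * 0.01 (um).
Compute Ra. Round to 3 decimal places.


Ra = 25400 / 290 * 0.01
= 254 / 290
= 0.876 um

0.876


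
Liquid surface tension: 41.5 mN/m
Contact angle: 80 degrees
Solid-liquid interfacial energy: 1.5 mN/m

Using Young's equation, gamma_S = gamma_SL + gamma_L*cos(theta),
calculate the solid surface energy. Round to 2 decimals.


gamma_S = 1.5 + 41.5 * cos(80)
= 8.71 mN/m

8.71


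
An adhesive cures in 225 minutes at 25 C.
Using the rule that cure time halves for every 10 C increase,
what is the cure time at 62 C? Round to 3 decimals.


Factor = 2^((62 - 25) / 10) = 12.9960
Cure time = 225 / 12.9960
= 17.313 minutes

17.313


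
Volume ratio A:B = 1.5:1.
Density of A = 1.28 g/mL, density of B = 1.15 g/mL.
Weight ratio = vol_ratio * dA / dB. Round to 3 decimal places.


Wt ratio = 1.5 * 1.28 / 1.15
= 1.670

1.670


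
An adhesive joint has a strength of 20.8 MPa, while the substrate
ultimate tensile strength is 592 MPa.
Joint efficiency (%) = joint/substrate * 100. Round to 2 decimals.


Efficiency = 20.8 / 592 * 100
= 3.51%

3.51


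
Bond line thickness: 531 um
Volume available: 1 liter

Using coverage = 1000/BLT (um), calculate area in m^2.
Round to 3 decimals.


1 L = 1e6 mm^3, thickness = 531 um = 0.531 mm
Area = 1e6 / 0.531 mm^2 = (1e6 / 0.531) / 1e6 m^2 = 1000 / 531 m^2
= 1.883 m^2

1.883


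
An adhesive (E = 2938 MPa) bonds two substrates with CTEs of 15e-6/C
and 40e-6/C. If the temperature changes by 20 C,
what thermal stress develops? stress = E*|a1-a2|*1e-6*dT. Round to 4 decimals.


Stress = 2938 * |15 - 40| * 1e-6 * 20
= 1.4690 MPa

1.4690


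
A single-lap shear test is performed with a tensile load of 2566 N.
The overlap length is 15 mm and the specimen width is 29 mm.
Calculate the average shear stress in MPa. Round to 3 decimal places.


Shear stress = F / (overlap * width)
= 2566 / (15 * 29)
= 2566 / 435
= 5.899 MPa

5.899


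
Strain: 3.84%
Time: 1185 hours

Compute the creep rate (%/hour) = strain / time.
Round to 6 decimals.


Creep rate = 3.84 / 1185
= 0.003241 %/h

0.003241


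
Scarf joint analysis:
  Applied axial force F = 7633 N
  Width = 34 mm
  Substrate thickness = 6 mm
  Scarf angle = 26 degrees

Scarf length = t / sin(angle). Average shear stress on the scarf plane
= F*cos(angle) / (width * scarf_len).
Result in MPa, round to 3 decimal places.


Scarf length = 6 / sin(26 deg) = 13.6870 mm
cos(26 deg) = 0.898794
Shear = 7633 * 0.898794 / (34 * 13.6870)
= 14.742 MPa

14.742


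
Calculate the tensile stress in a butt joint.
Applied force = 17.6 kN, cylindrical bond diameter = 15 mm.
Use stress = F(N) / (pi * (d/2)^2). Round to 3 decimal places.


A = pi * 7.5^2 = 176.7146 mm^2
sigma = 17600.0 / 176.7146 = 99.596 MPa

99.596


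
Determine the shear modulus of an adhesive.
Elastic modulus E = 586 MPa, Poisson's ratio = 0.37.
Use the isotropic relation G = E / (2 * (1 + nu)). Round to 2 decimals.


G = 586 / (2*(1+0.37)) = 586 / 2.74
= 213.87 MPa

213.87


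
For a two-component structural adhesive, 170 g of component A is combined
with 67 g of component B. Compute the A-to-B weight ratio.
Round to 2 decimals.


Weight ratio A:B = 170 / 67
= 2.54

2.54


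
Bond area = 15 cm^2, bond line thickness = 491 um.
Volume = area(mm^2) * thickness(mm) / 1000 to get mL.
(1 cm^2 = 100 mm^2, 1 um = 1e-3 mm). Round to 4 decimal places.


area_mm2 = 15 * 100 = 1500
blt_mm = 491 * 1e-3 = 0.491
vol_mm3 = 1500 * 0.491 = 736.5
vol_mL = 736.5 / 1000 = 0.7365 mL

0.7365


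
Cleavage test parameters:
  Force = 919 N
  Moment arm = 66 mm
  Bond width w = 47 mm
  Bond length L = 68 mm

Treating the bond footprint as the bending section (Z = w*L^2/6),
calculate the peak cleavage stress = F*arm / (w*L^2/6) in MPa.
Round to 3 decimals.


M = 919 * 66 = 60654 N*mm
Z = 47 * 68^2 / 6 = 217328 / 6 mm^3
sigma = M / Z = 6 * 60654 / 217328 = 363924 / 217328
= 1.675 MPa

1.675


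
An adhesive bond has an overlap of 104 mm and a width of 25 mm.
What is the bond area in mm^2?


Bond area = overlap * width
= 104 * 25
= 2600 mm^2

2600


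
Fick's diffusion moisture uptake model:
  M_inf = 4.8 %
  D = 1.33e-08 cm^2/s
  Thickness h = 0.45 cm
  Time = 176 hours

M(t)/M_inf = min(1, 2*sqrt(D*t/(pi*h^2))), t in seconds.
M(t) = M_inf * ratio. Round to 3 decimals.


t_sec = 176 * 3600 = 633600
ratio = 2*sqrt(1.33e-08*633600/(pi*0.45^2))
= min(1, 0.230184)
= 0.230184
M(t) = 4.8 * 0.230184 = 1.105 %

1.105


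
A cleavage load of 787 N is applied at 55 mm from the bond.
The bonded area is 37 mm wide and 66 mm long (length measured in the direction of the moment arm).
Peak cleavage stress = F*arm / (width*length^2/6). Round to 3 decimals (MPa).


Moment = 787 * 55 = 43285 N*mm
Section modulus = 37 * 4356 / 6 = 161172 / 6 mm^3
Stress = 43285 / (161172 / 6) = 259710 / 161172
= 1.611 MPa

1.611


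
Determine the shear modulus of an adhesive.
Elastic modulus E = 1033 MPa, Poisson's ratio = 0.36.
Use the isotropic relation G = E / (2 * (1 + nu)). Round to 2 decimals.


G = 1033 / (2*(1+0.36)) = 1033 / 2.72
= 379.78 MPa

379.78


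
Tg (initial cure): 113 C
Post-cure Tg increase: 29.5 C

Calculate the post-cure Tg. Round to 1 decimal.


Post-cure Tg = 113 + 29.5 = 142.5 C

142.5


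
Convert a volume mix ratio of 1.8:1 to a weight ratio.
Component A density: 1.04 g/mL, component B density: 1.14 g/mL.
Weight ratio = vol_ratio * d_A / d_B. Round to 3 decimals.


= 1.8 * 1.04 / 1.14 = 1.642

1.642


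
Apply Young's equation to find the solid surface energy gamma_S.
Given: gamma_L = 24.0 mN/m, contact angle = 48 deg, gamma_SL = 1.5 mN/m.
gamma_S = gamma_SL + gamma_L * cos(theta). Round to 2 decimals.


theta_rad = 48 * pi/180 = 0.837758
gamma_S = 1.5 + 24.0 * cos(0.837758)
= 17.56 mN/m

17.56


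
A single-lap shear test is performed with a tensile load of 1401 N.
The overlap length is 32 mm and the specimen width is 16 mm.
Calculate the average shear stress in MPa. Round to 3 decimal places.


Shear stress = F / (overlap * width)
= 1401 / (32 * 16)
= 1401 / 512
= 2.736 MPa

2.736


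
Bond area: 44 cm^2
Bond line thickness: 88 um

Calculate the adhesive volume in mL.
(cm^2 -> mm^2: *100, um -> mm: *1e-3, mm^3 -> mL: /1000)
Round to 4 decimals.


V = 44*100 * 88*1e-3 / 1000
= 0.3872 mL

0.3872


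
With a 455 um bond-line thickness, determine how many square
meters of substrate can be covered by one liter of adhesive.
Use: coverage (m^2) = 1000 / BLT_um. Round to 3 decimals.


Coverage = 1000 / 455 = 2.198 m^2

2.198


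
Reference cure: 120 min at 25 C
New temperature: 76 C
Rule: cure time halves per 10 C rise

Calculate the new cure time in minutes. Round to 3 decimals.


factor = 2^((76-25)/10) = 34.2968
t_new = 120 / 34.2968 = 3.499 min

3.499


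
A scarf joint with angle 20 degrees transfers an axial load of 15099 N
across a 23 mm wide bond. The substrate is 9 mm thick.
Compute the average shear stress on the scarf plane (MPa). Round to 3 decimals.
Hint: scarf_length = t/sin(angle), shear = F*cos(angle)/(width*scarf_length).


scarf_length = 9 / sin(20 deg) = 26.3142 mm
cos(20 deg) = 0.939693
shear stress = 15099 * 0.939693 / (23 * 26.3142)
= 23.443 MPa

23.443


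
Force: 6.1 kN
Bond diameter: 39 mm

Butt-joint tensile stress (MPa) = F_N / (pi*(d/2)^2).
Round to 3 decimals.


F_N = 6.1 * 1000 = 6100.0 N
A = pi*(19.5)^2 = 1194.5906 mm^2
stress = 6100.0 / 1194.5906 = 5.106 MPa

5.106


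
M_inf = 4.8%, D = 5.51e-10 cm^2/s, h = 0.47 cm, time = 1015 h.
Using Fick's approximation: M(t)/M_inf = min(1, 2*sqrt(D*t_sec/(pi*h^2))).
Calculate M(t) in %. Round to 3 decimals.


t = 3654000 s
ratio = min(1, 2*sqrt(5.51e-10*3654000/(pi*0.2209)))
= 0.107725
M(t) = 4.8 * 0.107725 = 0.517%

0.517


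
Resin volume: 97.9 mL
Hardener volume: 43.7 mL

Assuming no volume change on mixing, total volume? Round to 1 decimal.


V_total = 97.9 + 43.7 = 141.6 mL

141.6


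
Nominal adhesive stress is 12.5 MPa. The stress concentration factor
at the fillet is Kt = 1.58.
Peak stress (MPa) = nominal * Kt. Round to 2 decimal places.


Peak = 12.5 * 1.58 = 19.75 MPa

19.75


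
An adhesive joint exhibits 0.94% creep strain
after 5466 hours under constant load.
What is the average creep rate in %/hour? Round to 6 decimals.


Creep rate = strain / time
= 0.94 / 5466
= 0.000172 %/h

0.000172


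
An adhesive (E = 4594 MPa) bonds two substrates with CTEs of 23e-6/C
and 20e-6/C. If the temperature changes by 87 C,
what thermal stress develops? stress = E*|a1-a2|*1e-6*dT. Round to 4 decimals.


Stress = 4594 * |23 - 20| * 1e-6 * 87
= 1.1990 MPa

1.1990


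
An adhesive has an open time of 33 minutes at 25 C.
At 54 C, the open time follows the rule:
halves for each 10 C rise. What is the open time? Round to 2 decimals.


Factor = 2^((54-25)/10) = 7.4643
Open time = 33 / 7.4643 = 4.42 min

4.42


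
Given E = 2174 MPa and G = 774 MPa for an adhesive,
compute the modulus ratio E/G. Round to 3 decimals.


E/G ratio = 2174 / 774 = 2.809

2.809


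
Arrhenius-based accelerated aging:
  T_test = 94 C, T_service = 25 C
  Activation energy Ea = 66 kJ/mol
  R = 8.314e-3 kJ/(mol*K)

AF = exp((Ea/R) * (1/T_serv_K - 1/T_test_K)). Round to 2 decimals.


T_test_K = 367.15, T_serv_K = 298.15
AF = exp((66/8.314e-3) * (1/298.15 - 1/367.15))
= 148.99

148.99


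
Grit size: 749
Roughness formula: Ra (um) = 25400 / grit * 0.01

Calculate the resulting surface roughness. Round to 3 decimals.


Ra = 25400 / 749 * 0.01
= 0.339 um

0.339


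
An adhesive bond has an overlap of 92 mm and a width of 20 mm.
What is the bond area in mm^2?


Bond area = overlap * width
= 92 * 20
= 1840 mm^2

1840


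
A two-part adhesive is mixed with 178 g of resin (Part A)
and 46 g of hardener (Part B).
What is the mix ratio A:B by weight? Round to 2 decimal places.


Mix ratio = mass_A / mass_B
= 178 / 46
= 3.87

3.87


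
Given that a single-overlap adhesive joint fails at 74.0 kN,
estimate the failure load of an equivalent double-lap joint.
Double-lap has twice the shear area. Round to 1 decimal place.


Double-lap factor = 2
Expected load = 74.0 * 2 = 148.0 kN

148.0


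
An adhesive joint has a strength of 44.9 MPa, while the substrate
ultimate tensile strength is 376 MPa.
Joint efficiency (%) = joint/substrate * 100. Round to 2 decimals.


Efficiency = 44.9 / 376 * 100
= 11.94%

11.94


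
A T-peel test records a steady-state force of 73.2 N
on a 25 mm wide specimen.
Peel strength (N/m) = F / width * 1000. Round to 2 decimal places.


Peel strength = 73.2 / 25 * 1000
= 2928.00 N/m

2928.00


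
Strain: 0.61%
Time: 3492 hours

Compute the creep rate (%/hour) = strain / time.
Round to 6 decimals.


Creep rate = 0.61 / 3492
= 0.000175 %/h

0.000175


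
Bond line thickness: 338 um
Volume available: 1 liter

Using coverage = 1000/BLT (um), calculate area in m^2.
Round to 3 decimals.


1 L = 1e6 mm^3, thickness = 338 um = 0.338 mm
Area = 1e6 / 0.338 mm^2 = (1e6 / 0.338) / 1e6 m^2 = 1000 / 338 m^2
= 2.959 m^2

2.959


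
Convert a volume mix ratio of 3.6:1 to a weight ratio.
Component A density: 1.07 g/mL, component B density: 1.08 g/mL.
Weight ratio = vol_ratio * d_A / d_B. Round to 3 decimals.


= 3.6 * 1.07 / 1.08 = 3.567

3.567


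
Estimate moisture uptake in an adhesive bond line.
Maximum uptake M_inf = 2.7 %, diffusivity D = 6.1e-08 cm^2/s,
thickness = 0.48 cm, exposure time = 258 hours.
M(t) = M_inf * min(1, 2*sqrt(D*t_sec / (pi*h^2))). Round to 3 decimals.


Convert time: 258 h = 928800 s
ratio = min(1, 2*sqrt(6.1e-08*928800/(pi*0.48^2)))
= 0.559551
M(t) = 2.7 * 0.559551 = 1.511%

1.511


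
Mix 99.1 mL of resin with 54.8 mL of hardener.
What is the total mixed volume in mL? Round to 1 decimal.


Total = 99.1 + 54.8 = 153.9 mL

153.9


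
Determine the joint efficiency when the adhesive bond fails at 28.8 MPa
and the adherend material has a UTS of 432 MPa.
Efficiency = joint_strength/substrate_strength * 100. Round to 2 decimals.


Joint efficiency = 28.8 / 432 * 100
= 6.67%

6.67


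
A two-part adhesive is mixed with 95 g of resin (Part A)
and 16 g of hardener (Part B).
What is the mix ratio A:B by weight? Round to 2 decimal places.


Mix ratio = mass_A / mass_B
= 95 / 16
= 5.94

5.94


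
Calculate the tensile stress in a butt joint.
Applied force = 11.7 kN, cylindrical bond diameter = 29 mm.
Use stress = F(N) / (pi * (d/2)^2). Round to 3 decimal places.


A = pi * 14.5^2 = 660.5199 mm^2
sigma = 11700.0 / 660.5199 = 17.713 MPa

17.713


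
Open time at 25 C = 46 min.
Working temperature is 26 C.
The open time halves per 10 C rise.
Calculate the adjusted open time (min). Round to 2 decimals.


factor = 2^((26 - 25) / 10) = 1.0718
ot = 46 / 1.0718 = 42.92 min

42.92


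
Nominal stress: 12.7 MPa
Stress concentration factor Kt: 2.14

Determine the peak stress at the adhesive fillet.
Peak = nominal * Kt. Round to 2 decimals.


Peak stress = 12.7 * 2.14
= 27.18 MPa

27.18


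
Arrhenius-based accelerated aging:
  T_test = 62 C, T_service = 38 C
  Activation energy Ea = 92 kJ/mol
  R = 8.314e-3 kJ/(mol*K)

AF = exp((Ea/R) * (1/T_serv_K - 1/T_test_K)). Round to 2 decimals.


T_test_K = 335.15, T_serv_K = 311.15
AF = exp((92/8.314e-3) * (1/311.15 - 1/335.15))
= 12.77

12.77


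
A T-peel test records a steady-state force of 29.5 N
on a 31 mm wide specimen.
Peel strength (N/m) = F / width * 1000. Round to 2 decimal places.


Peel strength = 29.5 / 31 * 1000
= 951.61 N/m

951.61


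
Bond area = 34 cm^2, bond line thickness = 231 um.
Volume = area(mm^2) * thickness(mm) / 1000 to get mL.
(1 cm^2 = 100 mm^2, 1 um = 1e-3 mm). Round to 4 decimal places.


area_mm2 = 34 * 100 = 3400
blt_mm = 231 * 1e-3 = 0.231
vol_mm3 = 3400 * 0.231 = 785.4
vol_mL = 785.4 / 1000 = 0.7854 mL

0.7854


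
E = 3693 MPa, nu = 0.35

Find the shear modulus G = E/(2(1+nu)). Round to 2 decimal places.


G = 3693 / (2 * 1.35)
= 1367.78 MPa

1367.78


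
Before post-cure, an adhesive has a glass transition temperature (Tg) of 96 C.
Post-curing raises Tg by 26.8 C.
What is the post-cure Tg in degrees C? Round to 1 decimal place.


Tg_post = Tg_base + delta_Tg
= 96 + 26.8
= 122.8 C

122.8


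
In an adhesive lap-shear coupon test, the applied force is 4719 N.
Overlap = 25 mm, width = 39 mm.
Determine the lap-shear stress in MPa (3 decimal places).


stress = F / (overlap * width)
= 4719 / (25 * 39)
= 4.840 MPa

4.840


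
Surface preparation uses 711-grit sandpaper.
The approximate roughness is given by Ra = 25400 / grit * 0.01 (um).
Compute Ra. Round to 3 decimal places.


Ra = 25400 / 711 * 0.01
= 254 / 711
= 0.357 um

0.357


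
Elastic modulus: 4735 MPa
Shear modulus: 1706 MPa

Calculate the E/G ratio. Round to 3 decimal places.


E / G = 4735 / 1706 = 2.775

2.775


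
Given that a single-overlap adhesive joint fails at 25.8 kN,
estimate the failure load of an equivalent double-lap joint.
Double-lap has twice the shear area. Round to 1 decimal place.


Double-lap factor = 2
Expected load = 25.8 * 2 = 51.6 kN

51.6


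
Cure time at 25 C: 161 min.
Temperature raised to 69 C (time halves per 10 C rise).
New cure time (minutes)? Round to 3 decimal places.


Acceleration factor = 2^(44/10) = 21.1121
New time = 161 / 21.1121 = 7.626 min

7.626


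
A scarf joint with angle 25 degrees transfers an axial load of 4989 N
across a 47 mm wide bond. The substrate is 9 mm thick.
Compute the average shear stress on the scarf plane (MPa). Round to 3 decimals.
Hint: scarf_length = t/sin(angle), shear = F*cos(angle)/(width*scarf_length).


scarf_length = 9 / sin(25 deg) = 21.2958 mm
cos(25 deg) = 0.906308
shear stress = 4989 * 0.906308 / (47 * 21.2958)
= 4.517 MPa

4.517


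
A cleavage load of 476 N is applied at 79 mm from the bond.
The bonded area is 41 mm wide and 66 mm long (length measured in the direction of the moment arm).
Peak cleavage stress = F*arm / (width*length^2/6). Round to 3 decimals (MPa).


Moment = 476 * 79 = 37604 N*mm
Section modulus = 41 * 4356 / 6 = 178596 / 6 mm^3
Stress = 37604 / (178596 / 6) = 225624 / 178596
= 1.263 MPa

1.263


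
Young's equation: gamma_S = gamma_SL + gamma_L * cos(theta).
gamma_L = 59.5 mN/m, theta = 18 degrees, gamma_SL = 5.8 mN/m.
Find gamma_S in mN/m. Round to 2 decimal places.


cos(18 deg) = 0.951057
gamma_S = 5.8 + 59.5 * 0.951057
= 62.39 mN/m

62.39


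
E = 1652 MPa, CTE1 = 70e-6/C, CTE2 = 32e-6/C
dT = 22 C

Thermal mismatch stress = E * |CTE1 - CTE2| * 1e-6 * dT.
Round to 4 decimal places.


= 1652 * 38e-6 * 22
= 1.3811 MPa

1.3811


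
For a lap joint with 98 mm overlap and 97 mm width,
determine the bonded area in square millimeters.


Area = 98 * 97 = 9506 mm^2

9506


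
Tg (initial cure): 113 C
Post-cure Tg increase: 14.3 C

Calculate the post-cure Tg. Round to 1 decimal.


Post-cure Tg = 113 + 14.3 = 127.3 C

127.3


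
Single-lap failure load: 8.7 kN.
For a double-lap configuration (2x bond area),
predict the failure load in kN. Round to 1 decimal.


Failure load = 8.7 * 2 = 17.4 kN

17.4


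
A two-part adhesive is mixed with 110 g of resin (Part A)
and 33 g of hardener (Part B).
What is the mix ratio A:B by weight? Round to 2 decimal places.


Mix ratio = mass_A / mass_B
= 110 / 33
= 3.33

3.33


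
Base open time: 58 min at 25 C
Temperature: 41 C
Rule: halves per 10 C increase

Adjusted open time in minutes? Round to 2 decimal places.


Acceleration = 2^((41-25)/10) = 3.0314
Open time = 58 / 3.0314 = 19.13 min

19.13


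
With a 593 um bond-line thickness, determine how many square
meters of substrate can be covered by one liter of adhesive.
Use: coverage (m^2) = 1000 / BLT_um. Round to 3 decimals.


Coverage = 1000 / 593 = 1.686 m^2

1.686


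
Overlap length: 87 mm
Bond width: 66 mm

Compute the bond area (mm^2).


Bond area = 87 * 66 = 5742 mm^2

5742


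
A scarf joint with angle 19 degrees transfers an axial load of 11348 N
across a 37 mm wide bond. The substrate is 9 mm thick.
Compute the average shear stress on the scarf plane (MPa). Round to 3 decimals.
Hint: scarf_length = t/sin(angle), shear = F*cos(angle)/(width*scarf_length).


scarf_length = 9 / sin(19 deg) = 27.6440 mm
cos(19 deg) = 0.945519
shear stress = 11348 * 0.945519 / (37 * 27.6440)
= 10.490 MPa

10.490


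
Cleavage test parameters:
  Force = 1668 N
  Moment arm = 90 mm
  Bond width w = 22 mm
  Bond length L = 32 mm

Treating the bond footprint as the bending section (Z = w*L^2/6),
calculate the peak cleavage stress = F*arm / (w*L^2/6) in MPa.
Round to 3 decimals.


M = 1668 * 90 = 150120 N*mm
Z = 22 * 32^2 / 6 = 22528 / 6 mm^3
sigma = M / Z = 6 * 150120 / 22528 = 900720 / 22528
= 39.982 MPa

39.982


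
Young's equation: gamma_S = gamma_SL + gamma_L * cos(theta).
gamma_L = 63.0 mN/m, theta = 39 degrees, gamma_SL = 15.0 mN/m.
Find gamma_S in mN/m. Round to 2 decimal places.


cos(39 deg) = 0.777146
gamma_S = 15.0 + 63.0 * 0.777146
= 63.96 mN/m

63.96


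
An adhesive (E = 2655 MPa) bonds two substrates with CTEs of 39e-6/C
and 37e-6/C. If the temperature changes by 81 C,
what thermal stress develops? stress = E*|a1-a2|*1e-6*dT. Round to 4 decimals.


Stress = 2655 * |39 - 37| * 1e-6 * 81
= 0.4301 MPa

0.4301


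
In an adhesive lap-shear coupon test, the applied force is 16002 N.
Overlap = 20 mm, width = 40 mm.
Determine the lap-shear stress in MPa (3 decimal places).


stress = F / (overlap * width)
= 16002 / (20 * 40)
= 20.003 MPa

20.003


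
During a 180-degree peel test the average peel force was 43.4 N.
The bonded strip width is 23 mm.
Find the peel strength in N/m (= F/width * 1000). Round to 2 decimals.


Peel strength = F/width * 1000
= 43.4 / 23 * 1000
= 1886.96 N/m

1886.96


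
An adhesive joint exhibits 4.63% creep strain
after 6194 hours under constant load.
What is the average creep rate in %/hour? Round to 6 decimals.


Creep rate = strain / time
= 4.63 / 6194
= 0.000747 %/h

0.000747


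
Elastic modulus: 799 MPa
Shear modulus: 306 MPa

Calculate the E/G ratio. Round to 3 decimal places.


E / G = 799 / 306 = 2.611

2.611


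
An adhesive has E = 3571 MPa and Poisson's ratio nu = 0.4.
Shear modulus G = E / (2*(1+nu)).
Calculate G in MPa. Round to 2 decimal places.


G = 3571 / (2*(1+0.4))
= 3571 / 2.80
= 1275.36 MPa

1275.36


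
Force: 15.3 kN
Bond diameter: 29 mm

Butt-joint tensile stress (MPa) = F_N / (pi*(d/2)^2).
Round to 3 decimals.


F_N = 15.3 * 1000 = 15300.0 N
A = pi*(14.5)^2 = 660.5199 mm^2
stress = 15300.0 / 660.5199 = 23.164 MPa

23.164


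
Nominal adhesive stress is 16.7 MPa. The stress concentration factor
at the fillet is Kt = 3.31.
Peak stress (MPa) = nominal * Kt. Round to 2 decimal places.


Peak = 16.7 * 3.31 = 55.28 MPa

55.28


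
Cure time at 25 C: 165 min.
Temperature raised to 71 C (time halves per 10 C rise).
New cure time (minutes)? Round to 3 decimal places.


Acceleration factor = 2^(46/10) = 24.2515
New time = 165 / 24.2515 = 6.804 min

6.804


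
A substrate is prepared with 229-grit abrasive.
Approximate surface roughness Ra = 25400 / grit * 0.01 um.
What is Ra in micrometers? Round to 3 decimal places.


Ra = 25400 / 229 * 0.01 = 1.109 um

1.109


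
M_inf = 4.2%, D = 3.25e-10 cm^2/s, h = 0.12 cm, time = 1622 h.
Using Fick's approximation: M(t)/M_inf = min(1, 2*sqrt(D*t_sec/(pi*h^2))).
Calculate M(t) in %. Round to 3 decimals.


t = 5839200 s
ratio = min(1, 2*sqrt(3.25e-10*5839200/(pi*0.0144)))
= 0.409630
M(t) = 4.2 * 0.409630 = 1.720%

1.720


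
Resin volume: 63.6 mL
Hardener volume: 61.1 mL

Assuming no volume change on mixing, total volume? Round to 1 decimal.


V_total = 63.6 + 61.1 = 124.7 mL

124.7


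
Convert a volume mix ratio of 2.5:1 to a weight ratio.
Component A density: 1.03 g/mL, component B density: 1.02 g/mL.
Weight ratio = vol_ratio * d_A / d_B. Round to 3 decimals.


= 2.5 * 1.03 / 1.02 = 2.525

2.525


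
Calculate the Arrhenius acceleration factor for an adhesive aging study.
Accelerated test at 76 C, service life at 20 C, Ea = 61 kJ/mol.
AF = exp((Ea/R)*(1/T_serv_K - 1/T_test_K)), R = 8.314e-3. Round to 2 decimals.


T_test = 349.15 K, T_serv = 293.15 K
Ea/R = 61 / 0.008314 = 7337.02
AF = exp(7337.02 * (1/293.15 - 1/349.15))
= 55.38

55.38


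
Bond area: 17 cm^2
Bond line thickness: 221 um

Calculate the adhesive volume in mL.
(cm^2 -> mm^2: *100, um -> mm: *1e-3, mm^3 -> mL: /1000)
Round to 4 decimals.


V = 17*100 * 221*1e-3 / 1000
= 0.3757 mL

0.3757


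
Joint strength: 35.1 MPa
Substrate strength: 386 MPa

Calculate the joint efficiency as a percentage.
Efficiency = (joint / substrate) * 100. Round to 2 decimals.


Efficiency = (35.1 / 386) * 100 = 9.09%

9.09


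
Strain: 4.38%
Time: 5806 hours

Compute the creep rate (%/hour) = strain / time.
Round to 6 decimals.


Creep rate = 4.38 / 5806
= 0.000754 %/h

0.000754


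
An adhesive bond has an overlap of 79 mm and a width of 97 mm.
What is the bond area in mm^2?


Bond area = overlap * width
= 79 * 97
= 7663 mm^2

7663


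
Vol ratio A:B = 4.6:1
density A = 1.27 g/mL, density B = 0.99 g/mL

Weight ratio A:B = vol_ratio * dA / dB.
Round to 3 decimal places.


Weight ratio = 4.6 * 1.27 / 0.99
= 5.901

5.901


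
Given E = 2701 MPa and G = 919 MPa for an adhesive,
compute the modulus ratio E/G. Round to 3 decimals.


E/G ratio = 2701 / 919 = 2.939

2.939


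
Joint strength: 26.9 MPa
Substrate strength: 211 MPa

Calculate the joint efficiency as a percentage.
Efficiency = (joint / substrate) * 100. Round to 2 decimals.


Efficiency = (26.9 / 211) * 100 = 12.75%

12.75


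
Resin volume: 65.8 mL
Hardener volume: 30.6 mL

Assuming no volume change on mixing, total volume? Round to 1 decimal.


V_total = 65.8 + 30.6 = 96.4 mL

96.4


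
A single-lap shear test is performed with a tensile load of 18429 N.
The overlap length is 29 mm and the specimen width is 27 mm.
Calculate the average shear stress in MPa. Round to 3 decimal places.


Shear stress = F / (overlap * width)
= 18429 / (29 * 27)
= 18429 / 783
= 23.536 MPa

23.536


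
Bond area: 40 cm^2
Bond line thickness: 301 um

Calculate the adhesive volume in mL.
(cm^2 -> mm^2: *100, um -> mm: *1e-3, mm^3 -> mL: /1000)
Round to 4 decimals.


V = 40*100 * 301*1e-3 / 1000
= 1.2040 mL

1.2040


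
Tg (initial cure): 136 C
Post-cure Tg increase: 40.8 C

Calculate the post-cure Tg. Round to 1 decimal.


Post-cure Tg = 136 + 40.8 = 176.8 C

176.8


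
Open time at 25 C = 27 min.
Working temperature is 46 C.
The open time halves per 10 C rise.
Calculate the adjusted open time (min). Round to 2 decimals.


factor = 2^((46 - 25) / 10) = 4.2871
ot = 27 / 4.2871 = 6.30 min

6.30


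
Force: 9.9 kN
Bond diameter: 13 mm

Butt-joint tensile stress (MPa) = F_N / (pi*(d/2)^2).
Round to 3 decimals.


F_N = 9.9 * 1000 = 9900.0 N
A = pi*(6.5)^2 = 132.7323 mm^2
stress = 9900.0 / 132.7323 = 74.586 MPa

74.586


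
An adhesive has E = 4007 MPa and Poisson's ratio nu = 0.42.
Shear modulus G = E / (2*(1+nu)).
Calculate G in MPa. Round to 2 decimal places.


G = 4007 / (2*(1+0.42))
= 4007 / 2.84
= 1410.92 MPa

1410.92


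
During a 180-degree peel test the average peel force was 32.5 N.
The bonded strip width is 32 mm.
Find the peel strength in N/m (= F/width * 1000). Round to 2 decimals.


Peel strength = F/width * 1000
= 32.5 / 32 * 1000
= 1015.63 N/m

1015.63


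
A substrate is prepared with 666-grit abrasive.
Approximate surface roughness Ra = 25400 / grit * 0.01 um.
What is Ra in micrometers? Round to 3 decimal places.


Ra = 25400 / 666 * 0.01 = 0.381 um

0.381


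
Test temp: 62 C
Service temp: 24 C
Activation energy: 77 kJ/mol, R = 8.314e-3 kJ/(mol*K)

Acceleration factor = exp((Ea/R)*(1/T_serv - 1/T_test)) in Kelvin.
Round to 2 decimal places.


AF = exp((77/0.008314)*(1/297.15 - 1/335.15))
= 34.26

34.26


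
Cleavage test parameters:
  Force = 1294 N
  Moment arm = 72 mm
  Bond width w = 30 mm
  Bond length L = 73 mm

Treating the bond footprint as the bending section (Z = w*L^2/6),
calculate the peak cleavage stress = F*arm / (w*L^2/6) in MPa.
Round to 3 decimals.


M = 1294 * 72 = 93168 N*mm
Z = 30 * 73^2 / 6 = 159870 / 6 mm^3
sigma = M / Z = 6 * 93168 / 159870 = 559008 / 159870
= 3.497 MPa

3.497


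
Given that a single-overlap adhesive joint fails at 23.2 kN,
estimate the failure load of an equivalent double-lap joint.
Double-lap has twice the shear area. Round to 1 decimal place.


Double-lap factor = 2
Expected load = 23.2 * 2 = 46.4 kN

46.4


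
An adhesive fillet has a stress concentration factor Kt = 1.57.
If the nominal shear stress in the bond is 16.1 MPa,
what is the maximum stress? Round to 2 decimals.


Max stress = 16.1 * 1.57 = 25.28 MPa

25.28


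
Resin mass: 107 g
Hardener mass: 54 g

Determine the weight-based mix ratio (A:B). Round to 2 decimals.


Ratio = 107 / 54 = 1.98

1.98


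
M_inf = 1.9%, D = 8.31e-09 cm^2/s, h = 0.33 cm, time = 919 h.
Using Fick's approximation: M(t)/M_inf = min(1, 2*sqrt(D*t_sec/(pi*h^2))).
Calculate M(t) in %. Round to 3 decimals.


t = 3308400 s
ratio = min(1, 2*sqrt(8.31e-09*3308400/(pi*0.1089)))
= 0.566958
M(t) = 1.9 * 0.566958 = 1.077%

1.077


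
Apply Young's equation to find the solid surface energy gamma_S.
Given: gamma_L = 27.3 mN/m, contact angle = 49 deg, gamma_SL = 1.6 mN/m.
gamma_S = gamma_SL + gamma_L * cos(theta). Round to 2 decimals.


theta_rad = 49 * pi/180 = 0.855211
gamma_S = 1.6 + 27.3 * cos(0.855211)
= 19.51 mN/m

19.51


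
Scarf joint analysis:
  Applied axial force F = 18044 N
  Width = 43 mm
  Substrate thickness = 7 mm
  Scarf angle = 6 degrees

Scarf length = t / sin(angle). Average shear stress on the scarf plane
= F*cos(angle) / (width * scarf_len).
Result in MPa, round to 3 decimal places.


Scarf length = 7 / sin(6 deg) = 66.9674 mm
cos(6 deg) = 0.994522
Shear = 18044 * 0.994522 / (43 * 66.9674)
= 6.232 MPa

6.232


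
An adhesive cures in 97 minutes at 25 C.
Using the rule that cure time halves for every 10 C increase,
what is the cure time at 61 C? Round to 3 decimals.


Factor = 2^((61 - 25) / 10) = 12.1257
Cure time = 97 / 12.1257
= 8.000 minutes

8.000


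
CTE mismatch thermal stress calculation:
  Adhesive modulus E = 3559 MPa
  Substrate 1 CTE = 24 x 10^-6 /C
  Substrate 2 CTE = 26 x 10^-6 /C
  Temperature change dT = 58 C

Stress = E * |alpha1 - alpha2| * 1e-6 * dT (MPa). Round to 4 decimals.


delta_alpha = |24 - 26| = 2 x 10^-6/C
Stress = 3559 * 2e-6 * 58
= 0.4128 MPa

0.4128


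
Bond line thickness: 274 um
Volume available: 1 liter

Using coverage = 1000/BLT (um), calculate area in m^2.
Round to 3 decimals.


1 L = 1e6 mm^3, thickness = 274 um = 0.274 mm
Area = 1e6 / 0.274 mm^2 = (1e6 / 0.274) / 1e6 m^2 = 1000 / 274 m^2
= 3.650 m^2

3.650


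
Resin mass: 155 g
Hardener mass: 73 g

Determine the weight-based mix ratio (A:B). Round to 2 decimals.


Ratio = 155 / 73 = 2.12

2.12


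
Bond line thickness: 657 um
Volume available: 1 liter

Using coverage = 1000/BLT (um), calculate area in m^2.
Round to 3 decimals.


1 L = 1e6 mm^3, thickness = 657 um = 0.657 mm
Area = 1e6 / 0.657 mm^2 = (1e6 / 0.657) / 1e6 m^2 = 1000 / 657 m^2
= 1.522 m^2

1.522


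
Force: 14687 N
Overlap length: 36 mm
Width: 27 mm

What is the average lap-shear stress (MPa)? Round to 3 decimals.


Average shear stress = F / (overlap * width)
= 14687 / (36 * 27)
= 15.110 MPa

15.110


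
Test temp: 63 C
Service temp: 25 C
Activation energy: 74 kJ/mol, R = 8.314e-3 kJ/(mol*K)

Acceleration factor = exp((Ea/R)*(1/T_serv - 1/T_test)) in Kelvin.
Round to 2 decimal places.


AF = exp((74/0.008314)*(1/298.15 - 1/336.15))
= 29.22

29.22


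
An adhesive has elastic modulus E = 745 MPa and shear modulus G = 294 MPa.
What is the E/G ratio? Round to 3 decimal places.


E/G = 745 / 294 = 2.534

2.534


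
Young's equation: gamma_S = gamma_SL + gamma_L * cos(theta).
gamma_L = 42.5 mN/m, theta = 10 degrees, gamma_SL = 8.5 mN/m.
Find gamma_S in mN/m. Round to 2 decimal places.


cos(10 deg) = 0.984808
gamma_S = 8.5 + 42.5 * 0.984808
= 50.35 mN/m

50.35


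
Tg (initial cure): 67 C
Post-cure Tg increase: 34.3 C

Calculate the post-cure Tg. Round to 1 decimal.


Post-cure Tg = 67 + 34.3 = 101.3 C

101.3


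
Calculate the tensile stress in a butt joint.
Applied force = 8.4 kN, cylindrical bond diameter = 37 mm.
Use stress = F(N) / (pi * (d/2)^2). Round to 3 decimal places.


A = pi * 18.5^2 = 1075.2101 mm^2
sigma = 8400.0 / 1075.2101 = 7.812 MPa

7.812
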